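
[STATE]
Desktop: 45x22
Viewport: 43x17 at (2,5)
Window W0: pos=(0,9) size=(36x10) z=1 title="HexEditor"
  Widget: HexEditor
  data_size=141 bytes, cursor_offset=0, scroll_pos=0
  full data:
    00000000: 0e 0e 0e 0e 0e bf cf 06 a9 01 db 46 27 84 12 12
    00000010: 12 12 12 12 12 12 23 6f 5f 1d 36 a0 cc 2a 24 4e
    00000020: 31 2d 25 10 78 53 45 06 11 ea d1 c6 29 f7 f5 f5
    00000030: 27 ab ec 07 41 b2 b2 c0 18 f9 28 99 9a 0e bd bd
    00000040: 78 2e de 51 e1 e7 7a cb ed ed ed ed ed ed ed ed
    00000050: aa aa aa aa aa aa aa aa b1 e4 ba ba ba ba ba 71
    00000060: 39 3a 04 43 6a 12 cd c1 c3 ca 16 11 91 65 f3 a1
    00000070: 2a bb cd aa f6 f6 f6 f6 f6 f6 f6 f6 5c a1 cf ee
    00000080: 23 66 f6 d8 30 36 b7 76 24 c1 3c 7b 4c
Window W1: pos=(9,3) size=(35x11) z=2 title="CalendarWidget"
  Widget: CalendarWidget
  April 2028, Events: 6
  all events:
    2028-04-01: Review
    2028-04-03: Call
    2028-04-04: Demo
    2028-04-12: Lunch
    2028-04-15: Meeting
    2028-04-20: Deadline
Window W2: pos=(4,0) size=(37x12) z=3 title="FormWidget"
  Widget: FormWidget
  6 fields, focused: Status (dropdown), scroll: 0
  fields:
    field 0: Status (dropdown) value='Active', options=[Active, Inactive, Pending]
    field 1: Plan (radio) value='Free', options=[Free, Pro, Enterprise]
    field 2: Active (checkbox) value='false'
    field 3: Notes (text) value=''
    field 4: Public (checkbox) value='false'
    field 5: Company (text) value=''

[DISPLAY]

  ┃  Active:     [ ]                  ┃──┨ 
  ┃  Notes:      [                   ]┃  ┃ 
  ┃  Public:     [ ]                  ┃  ┃ 
  ┃  Company:    [                   ]┃  ┃ 
━━┃                                   ┃  ┃ 
He┃                                   ┃  ┃ 
──┗━━━━━━━━━━━━━━━━━━━━━━━━━━━━━━━━━━━┛  ┃ 
0000000┃24 25 26 27 28 29 30             ┃ 
0000010┗━━━━━━━━━━━━━━━━━━━━━━━━━━━━━━━━━┛ 
0000020  31 2d 25 10 78 53 45 06 ┃         
0000030  27 ab ec 07 41 b2 b2 c0 ┃         
0000040  78 2e de 51 e1 e7 7a cb ┃         
0000050  aa aa aa aa aa aa aa aa ┃         
━━━━━━━━━━━━━━━━━━━━━━━━━━━━━━━━━┛         
                                           
                                           
                                           


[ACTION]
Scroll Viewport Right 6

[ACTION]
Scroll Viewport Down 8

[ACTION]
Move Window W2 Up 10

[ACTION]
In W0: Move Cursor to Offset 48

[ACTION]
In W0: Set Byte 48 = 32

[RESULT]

  ┃  Active:     [ ]                  ┃──┨ 
  ┃  Notes:      [                   ]┃  ┃ 
  ┃  Public:     [ ]                  ┃  ┃ 
  ┃  Company:    [                   ]┃  ┃ 
━━┃                                   ┃  ┃ 
He┃                                   ┃  ┃ 
──┗━━━━━━━━━━━━━━━━━━━━━━━━━━━━━━━━━━━┛  ┃ 
0000000┃24 25 26 27 28 29 30             ┃ 
0000010┗━━━━━━━━━━━━━━━━━━━━━━━━━━━━━━━━━┛ 
0000020  31 2d 25 10 78 53 45 06 ┃         
0000030  32 ab ec 07 41 b2 b2 c0 ┃         
0000040  78 2e de 51 e1 e7 7a cb ┃         
0000050  aa aa aa aa aa aa aa aa ┃         
━━━━━━━━━━━━━━━━━━━━━━━━━━━━━━━━━┛         
                                           
                                           
                                           


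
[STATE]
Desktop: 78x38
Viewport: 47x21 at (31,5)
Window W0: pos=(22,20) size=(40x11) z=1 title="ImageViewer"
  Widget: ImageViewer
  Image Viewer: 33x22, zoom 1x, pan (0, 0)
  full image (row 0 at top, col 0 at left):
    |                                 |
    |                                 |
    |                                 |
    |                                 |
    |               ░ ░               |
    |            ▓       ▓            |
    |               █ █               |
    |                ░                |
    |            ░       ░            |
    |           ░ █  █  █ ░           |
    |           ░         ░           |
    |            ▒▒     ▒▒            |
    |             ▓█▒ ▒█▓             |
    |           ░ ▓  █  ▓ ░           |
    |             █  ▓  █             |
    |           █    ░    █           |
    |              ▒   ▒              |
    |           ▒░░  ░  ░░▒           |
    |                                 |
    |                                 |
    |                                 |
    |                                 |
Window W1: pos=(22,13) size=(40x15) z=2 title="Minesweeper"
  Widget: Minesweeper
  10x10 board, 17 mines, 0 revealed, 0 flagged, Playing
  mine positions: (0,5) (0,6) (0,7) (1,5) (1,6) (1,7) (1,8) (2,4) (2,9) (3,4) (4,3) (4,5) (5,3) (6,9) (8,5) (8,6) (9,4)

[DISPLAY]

                                               
                                               
                                               
                                               
                                               
                                               
                                               
                                               
━━━━━━━━━━━━━━━━━━━━━━━━━━━━━━┓                
eper                          ┃                
──────────────────────────────┨                
■■                            ┃                
■■                            ┃                
■■                            ┃                
■■                            ┃                
■■                            ┃                
■■                            ┃                
■■                            ┃                
■■                            ┃                
■■                            ┃                
■■                            ┃                


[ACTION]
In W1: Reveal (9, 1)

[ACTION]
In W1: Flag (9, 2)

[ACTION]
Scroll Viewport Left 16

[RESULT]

                                               
                                               
                                               
                                               
                                               
                                               
                                               
                                               
       ┏━━━━━━━━━━━━━━━━━━━━━━━━━━━━━━━━━━━━━━┓
       ┃ Minesweeper                          ┃
       ┠──────────────────────────────────────┨
       ┃    2■■■■■                            ┃
       ┃   13■■■■■                            ┃
       ┃   2■■■■■■                            ┃
       ┃  13■■■■■■                            ┃
       ┃  2■■■■■■■                            ┃
       ┃  2■■■■■■■                            ┃
       ┃  111■■■■■                            ┃
       ┃    1■■■■■                            ┃
       ┃   12■■■■■                            ┃
       ┃   1■■■■■■                            ┃


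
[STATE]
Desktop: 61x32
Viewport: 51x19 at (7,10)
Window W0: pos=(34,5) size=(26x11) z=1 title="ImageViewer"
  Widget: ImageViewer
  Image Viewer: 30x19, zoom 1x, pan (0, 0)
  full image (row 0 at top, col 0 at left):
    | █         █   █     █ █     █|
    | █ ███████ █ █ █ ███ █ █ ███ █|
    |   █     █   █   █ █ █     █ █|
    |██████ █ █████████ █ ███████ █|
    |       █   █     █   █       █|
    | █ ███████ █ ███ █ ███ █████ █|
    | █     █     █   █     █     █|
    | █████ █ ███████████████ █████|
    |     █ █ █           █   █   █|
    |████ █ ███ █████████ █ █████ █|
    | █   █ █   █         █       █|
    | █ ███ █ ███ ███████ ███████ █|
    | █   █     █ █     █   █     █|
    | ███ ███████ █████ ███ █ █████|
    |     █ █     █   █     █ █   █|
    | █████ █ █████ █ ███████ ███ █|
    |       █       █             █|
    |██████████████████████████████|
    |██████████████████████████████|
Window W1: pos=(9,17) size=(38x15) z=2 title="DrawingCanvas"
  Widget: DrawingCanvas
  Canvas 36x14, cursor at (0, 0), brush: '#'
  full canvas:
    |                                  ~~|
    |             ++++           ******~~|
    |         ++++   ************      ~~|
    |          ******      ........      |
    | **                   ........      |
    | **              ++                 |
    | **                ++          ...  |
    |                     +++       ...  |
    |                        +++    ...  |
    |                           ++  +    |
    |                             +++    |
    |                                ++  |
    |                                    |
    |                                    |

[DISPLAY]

                           ┃   █     █   █   █ █ █ 
                           ┃██████ █ █████████ █ ██
                           ┃       █   █     █   █ 
                           ┃ █ ███████ █ ███ █ ███ 
                           ┃ █     █     █   █     
                           ┗━━━━━━━━━━━━━━━━━━━━━━━
                                                   
  ┏━━━━━━━━━━━━━━━━━━━━━━━━━━━━━━━━━━━━┓           
  ┃ DrawingCanvas                      ┃           
  ┠────────────────────────────────────┨           
  ┃+                                 ~~┃           
  ┃             ++++           ******~~┃           
  ┃         ++++   ************      ~~┃           
  ┃          ******      ........      ┃           
  ┃ **                   ........      ┃           
  ┃ **              ++                 ┃           
  ┃ **                ++          ...  ┃           
  ┃                     +++       ...  ┃           
  ┃                        +++    ...  ┃           


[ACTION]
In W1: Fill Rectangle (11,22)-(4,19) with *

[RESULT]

                           ┃   █     █   █   █ █ █ 
                           ┃██████ █ █████████ █ ██
                           ┃       █   █     █   █ 
                           ┃ █ ███████ █ ███ █ ███ 
                           ┃ █     █     █   █     
                           ┗━━━━━━━━━━━━━━━━━━━━━━━
                                                   
  ┏━━━━━━━━━━━━━━━━━━━━━━━━━━━━━━━━━━━━┓           
  ┃ DrawingCanvas                      ┃           
  ┠────────────────────────────────────┨           
  ┃+                                 ~~┃           
  ┃             ++++           ******~~┃           
  ┃         ++++   ************      ~~┃           
  ┃          ******      ........      ┃           
  ┃ **                ****.......      ┃           
  ┃ **              ++****             ┃           
  ┃ **                ****        ...  ┃           
  ┃                   ****+       ...  ┃           
  ┃                   **** +++    ...  ┃           


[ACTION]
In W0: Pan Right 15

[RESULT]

                           ┃  █ █ █     █ █        
                           ┃███ █ ███████ █        
                           ┃  █   █       █        
                           ┃█ █ ███ █████ █        
                           ┃  █     █     █        
                           ┗━━━━━━━━━━━━━━━━━━━━━━━
                                                   
  ┏━━━━━━━━━━━━━━━━━━━━━━━━━━━━━━━━━━━━┓           
  ┃ DrawingCanvas                      ┃           
  ┠────────────────────────────────────┨           
  ┃+                                 ~~┃           
  ┃             ++++           ******~~┃           
  ┃         ++++   ************      ~~┃           
  ┃          ******      ........      ┃           
  ┃ **                ****.......      ┃           
  ┃ **              ++****             ┃           
  ┃ **                ****        ...  ┃           
  ┃                   ****+       ...  ┃           
  ┃                   **** +++    ...  ┃           


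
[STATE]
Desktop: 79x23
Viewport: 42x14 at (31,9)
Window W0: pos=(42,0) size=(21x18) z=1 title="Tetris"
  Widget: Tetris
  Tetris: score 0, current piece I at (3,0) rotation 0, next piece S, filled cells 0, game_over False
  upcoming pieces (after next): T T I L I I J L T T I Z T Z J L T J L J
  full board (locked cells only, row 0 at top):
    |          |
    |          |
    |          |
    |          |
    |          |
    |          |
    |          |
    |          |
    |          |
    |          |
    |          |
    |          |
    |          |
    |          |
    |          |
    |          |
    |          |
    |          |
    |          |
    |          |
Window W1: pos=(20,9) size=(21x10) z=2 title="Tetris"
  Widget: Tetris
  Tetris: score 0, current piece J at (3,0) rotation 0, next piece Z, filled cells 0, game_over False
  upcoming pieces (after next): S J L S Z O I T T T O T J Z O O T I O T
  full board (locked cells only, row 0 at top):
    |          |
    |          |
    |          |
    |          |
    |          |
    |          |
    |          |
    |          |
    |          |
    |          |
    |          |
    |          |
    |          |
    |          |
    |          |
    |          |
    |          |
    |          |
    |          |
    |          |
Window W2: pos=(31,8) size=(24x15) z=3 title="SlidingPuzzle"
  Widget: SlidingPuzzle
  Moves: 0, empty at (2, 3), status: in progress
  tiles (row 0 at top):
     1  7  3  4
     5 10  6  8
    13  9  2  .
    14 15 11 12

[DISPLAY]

┃ SlidingPuzzle        ┃core:  ┃          
┠──────────────────────┨       ┃          
┃┌────┬────┬────┬────┐ ┃       ┃          
┃│  1 │  7 │  3 │  4 │ ┃       ┃          
┃├────┼────┼────┼────┤ ┃       ┃          
┃│  5 │ 10 │  6 │  8 │ ┃       ┃          
┃├────┼────┼────┼────┤ ┃       ┃          
┃│ 13 │  9 │  2 │    │ ┃       ┃          
┃├────┼────┼────┼────┤ ┃━━━━━━━┛          
┃│ 14 │ 15 │ 11 │ 12 │ ┃                  
┃└────┴────┴────┴────┘ ┃                  
┃Moves: 0              ┃                  
┃                      ┃                  
┗━━━━━━━━━━━━━━━━━━━━━━┛                  


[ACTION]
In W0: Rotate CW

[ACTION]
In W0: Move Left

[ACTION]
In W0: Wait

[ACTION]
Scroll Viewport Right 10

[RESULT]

ingPuzzle        ┃core:  ┃                
─────────────────┨       ┃                
┬────┬────┬────┐ ┃       ┃                
│  7 │  3 │  4 │ ┃       ┃                
┼────┼────┼────┤ ┃       ┃                
│ 10 │  6 │  8 │ ┃       ┃                
┼────┼────┼────┤ ┃       ┃                
│  9 │  2 │    │ ┃       ┃                
┼────┼────┼────┤ ┃━━━━━━━┛                
│ 15 │ 11 │ 12 │ ┃                        
┴────┴────┴────┘ ┃                        
: 0              ┃                        
                 ┃                        
━━━━━━━━━━━━━━━━━┛                        


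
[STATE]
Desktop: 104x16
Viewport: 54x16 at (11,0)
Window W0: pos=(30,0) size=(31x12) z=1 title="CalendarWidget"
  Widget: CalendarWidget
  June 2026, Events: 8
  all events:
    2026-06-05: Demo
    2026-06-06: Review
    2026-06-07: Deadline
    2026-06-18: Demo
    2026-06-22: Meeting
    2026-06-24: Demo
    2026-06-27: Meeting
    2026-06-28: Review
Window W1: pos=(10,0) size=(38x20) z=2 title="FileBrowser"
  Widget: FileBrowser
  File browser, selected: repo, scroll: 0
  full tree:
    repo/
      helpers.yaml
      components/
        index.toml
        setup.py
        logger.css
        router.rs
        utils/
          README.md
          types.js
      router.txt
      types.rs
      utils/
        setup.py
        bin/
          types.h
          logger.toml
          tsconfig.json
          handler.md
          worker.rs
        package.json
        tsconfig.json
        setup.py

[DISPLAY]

━━━━━━━━━━━━━━━━━━━━━━━━━━━━━━━━━━━━┓━━━━━━━━━━━━┓    
 FileBrowser                        ┃            ┃    
────────────────────────────────────┨────────────┨    
> [-] repo/                         ┃26          ┃    
    helpers.yaml                    ┃ Su         ┃    
    [+] components/                 ┃6*  7*      ┃    
    router.txt                      ┃ 14         ┃    
    types.rs                        ┃0 21        ┃    
    [+] utils/                      ┃27* 28*     ┃    
                                    ┃            ┃    
                                    ┃            ┃    
                                    ┃━━━━━━━━━━━━┛    
                                    ┃                 
                                    ┃                 
                                    ┃                 
                                    ┃                 


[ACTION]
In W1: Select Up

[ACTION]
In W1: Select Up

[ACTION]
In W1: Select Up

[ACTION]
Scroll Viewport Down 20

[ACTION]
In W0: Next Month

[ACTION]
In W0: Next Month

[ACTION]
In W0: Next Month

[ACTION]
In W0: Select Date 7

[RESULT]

━━━━━━━━━━━━━━━━━━━━━━━━━━━━━━━━━━━━┓━━━━━━━━━━━━┓    
 FileBrowser                        ┃            ┃    
────────────────────────────────────┨────────────┨    
> [-] repo/                         ┃ 2026       ┃    
    helpers.yaml                    ┃ Su         ┃    
    [+] components/                 ┃  6         ┃    
    router.txt                      ┃12 13       ┃    
    types.rs                        ┃ 20         ┃    
    [+] utils/                      ┃ 27         ┃    
                                    ┃            ┃    
                                    ┃            ┃    
                                    ┃━━━━━━━━━━━━┛    
                                    ┃                 
                                    ┃                 
                                    ┃                 
                                    ┃                 


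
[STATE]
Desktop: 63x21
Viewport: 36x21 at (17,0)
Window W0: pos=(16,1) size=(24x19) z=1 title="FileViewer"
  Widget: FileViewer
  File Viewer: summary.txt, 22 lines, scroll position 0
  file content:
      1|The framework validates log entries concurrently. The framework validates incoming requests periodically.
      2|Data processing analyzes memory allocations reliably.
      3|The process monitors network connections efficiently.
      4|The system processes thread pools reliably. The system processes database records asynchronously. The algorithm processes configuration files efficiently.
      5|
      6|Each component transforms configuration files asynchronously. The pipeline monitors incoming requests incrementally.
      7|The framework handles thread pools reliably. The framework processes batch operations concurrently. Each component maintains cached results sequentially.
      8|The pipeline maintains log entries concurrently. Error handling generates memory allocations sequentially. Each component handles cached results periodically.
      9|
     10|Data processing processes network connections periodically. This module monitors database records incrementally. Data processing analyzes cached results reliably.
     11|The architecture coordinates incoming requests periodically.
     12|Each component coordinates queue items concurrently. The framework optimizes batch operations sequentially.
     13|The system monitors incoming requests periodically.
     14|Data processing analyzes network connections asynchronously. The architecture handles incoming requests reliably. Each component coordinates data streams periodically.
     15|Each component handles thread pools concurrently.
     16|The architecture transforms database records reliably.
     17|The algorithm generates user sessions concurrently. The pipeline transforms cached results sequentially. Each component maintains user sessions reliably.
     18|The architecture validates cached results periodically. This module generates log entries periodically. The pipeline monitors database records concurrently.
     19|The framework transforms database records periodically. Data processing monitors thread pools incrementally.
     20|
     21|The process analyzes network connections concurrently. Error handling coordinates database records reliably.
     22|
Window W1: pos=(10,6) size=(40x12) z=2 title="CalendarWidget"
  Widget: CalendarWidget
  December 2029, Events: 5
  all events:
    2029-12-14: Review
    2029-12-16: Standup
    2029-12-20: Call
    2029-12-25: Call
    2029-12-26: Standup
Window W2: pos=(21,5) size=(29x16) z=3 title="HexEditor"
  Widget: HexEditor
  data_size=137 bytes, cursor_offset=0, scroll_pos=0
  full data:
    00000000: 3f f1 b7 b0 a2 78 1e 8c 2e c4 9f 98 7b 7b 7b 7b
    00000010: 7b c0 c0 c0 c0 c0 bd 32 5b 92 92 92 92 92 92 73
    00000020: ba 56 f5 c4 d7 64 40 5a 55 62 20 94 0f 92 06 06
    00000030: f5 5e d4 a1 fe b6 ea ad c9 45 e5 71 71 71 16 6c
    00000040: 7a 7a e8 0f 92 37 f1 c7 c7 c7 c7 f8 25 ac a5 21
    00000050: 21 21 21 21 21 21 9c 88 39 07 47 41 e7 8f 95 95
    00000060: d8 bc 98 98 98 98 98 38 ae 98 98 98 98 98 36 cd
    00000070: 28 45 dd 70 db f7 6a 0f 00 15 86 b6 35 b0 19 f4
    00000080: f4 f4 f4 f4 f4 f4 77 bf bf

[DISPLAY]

                                    
━━━━━━━━━━━━━━━━━━━━━━┓             
 FileViewer           ┃             
──────────────────────┨             
The framework validat▲┃             
Data┏━━━━━━━━━━━━━━━━━━━━━━━━━━━┓   
━━━━┃ HexEditor                 ┃   
darW┠───────────────────────────┨   
────┃00000000  3F f1 b7 b0 a2 78┃   
    ┃00000010  7b c0 c0 c0 c0 c0┃   
We T┃00000020  ba 56 f5 c4 d7 64┃   
    ┃00000030  f5 5e d4 a1 fe b6┃   
 5  ┃00000040  7a 7a e8 0f 92 37┃   
12 1┃00000050  21 21 21 21 21 21┃   
19 2┃00000060  d8 bc 98 98 98 98┃   
 26*┃00000070  28 45 dd 70 db f7┃   
    ┃00000080  f4 f4 f4 f4 f4 f4┃   
━━━━┃                           ┃   
Each┃                           ┃   
━━━━┃                           ┃   
    ┗━━━━━━━━━━━━━━━━━━━━━━━━━━━┛   


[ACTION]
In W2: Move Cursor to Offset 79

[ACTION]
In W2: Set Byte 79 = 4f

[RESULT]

                                    
━━━━━━━━━━━━━━━━━━━━━━┓             
 FileViewer           ┃             
──────────────────────┨             
The framework validat▲┃             
Data┏━━━━━━━━━━━━━━━━━━━━━━━━━━━┓   
━━━━┃ HexEditor                 ┃   
darW┠───────────────────────────┨   
────┃00000000  3f f1 b7 b0 a2 78┃   
    ┃00000010  7b c0 c0 c0 c0 c0┃   
We T┃00000020  ba 56 f5 c4 d7 64┃   
    ┃00000030  f5 5e d4 a1 fe b6┃   
 5  ┃00000040  7a 7a e8 0f 92 37┃   
12 1┃00000050  21 21 21 21 21 21┃   
19 2┃00000060  d8 bc 98 98 98 98┃   
 26*┃00000070  28 45 dd 70 db f7┃   
    ┃00000080  f4 f4 f4 f4 f4 f4┃   
━━━━┃                           ┃   
Each┃                           ┃   
━━━━┃                           ┃   
    ┗━━━━━━━━━━━━━━━━━━━━━━━━━━━┛   


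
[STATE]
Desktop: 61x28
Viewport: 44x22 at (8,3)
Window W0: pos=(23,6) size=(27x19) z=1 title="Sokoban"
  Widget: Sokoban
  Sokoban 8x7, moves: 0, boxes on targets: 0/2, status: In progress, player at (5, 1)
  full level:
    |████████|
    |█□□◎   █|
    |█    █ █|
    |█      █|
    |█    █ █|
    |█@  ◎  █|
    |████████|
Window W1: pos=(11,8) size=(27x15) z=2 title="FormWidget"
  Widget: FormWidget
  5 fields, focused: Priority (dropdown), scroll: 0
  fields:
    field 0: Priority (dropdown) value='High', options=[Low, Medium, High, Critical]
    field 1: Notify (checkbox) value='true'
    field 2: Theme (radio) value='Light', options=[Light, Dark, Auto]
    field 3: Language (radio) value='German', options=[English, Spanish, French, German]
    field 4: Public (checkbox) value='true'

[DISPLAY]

                                            
                                            
                                            
               ┏━━━━━━━━━━━━━━━━━━━━━━━━━┓  
               ┃ Sokoban                 ┃  
   ┏━━━━━━━━━━━━━━━━━━━━━━━━━┓───────────┨  
   ┃ FormWidget              ┃           ┃  
   ┠─────────────────────────┨           ┃  
   ┃> Priority:   [High    ▼]┃           ┃  
   ┃  Notify:     [x]        ┃           ┃  
   ┃  Theme:      (●) Light  ┃           ┃  
   ┃  Language:   ( ) English┃           ┃  
   ┃  Public:     [x]        ┃           ┃  
   ┃                         ┃           ┃  
   ┃                         ┃           ┃  
   ┃                         ┃           ┃  
   ┃                         ┃           ┃  
   ┃                         ┃           ┃  
   ┃                         ┃           ┃  
   ┗━━━━━━━━━━━━━━━━━━━━━━━━━┛           ┃  
               ┃                         ┃  
               ┗━━━━━━━━━━━━━━━━━━━━━━━━━┛  


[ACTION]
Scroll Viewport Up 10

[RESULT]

                                            
                                            
                                            
                                            
                                            
                                            
               ┏━━━━━━━━━━━━━━━━━━━━━━━━━┓  
               ┃ Sokoban                 ┃  
   ┏━━━━━━━━━━━━━━━━━━━━━━━━━┓───────────┨  
   ┃ FormWidget              ┃           ┃  
   ┠─────────────────────────┨           ┃  
   ┃> Priority:   [High    ▼]┃           ┃  
   ┃  Notify:     [x]        ┃           ┃  
   ┃  Theme:      (●) Light  ┃           ┃  
   ┃  Language:   ( ) English┃           ┃  
   ┃  Public:     [x]        ┃           ┃  
   ┃                         ┃           ┃  
   ┃                         ┃           ┃  
   ┃                         ┃           ┃  
   ┃                         ┃           ┃  
   ┃                         ┃           ┃  
   ┃                         ┃           ┃  


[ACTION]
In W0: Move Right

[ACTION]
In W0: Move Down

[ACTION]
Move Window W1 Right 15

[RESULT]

                                            
                                            
                                            
                                            
                                            
                                            
               ┏━━━━━━━━━━━━━━━━━━━━━━━━━┓  
               ┃ Sokoban                 ┃  
               ┠──┏━━━━━━━━━━━━━━━━━━━━━━━━━
               ┃██┃ FormWidget              
               ┃█□┠─────────────────────────
               ┃█ ┃> Priority:   [High    ▼]
               ┃█ ┃  Notify:     [x]        
               ┃█ ┃  Theme:      (●) Light  
               ┃█ ┃  Language:   ( ) English
               ┃██┃  Public:     [x]        
               ┃Mo┃                         
               ┃  ┃                         
               ┃  ┃                         
               ┃  ┃                         
               ┃  ┃                         
               ┃  ┃                         


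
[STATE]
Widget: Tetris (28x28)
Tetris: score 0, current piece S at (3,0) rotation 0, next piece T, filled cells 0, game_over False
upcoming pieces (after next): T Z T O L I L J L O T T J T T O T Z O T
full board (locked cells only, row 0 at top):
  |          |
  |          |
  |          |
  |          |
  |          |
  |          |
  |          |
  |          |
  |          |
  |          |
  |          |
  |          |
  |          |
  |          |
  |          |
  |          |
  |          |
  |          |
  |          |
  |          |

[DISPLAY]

    ░░    │Next:            
   ░░     │ ▒               
          │▒▒▒              
          │                 
          │                 
          │                 
          │Score:           
          │0                
          │                 
          │                 
          │                 
          │                 
          │                 
          │                 
          │                 
          │                 
          │                 
          │                 
          │                 
          │                 
          │                 
          │                 
          │                 
          │                 
          │                 
          │                 
          │                 
          │                 


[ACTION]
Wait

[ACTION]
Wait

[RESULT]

          │Next:            
          │ ▒               
    ░░    │▒▒▒              
   ░░     │                 
          │                 
          │                 
          │Score:           
          │0                
          │                 
          │                 
          │                 
          │                 
          │                 
          │                 
          │                 
          │                 
          │                 
          │                 
          │                 
          │                 
          │                 
          │                 
          │                 
          │                 
          │                 
          │                 
          │                 
          │                 


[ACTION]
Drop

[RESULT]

          │Next:            
          │ ▒               
          │▒▒▒              
    ░░    │                 
   ░░     │                 
          │                 
          │Score:           
          │0                
          │                 
          │                 
          │                 
          │                 
          │                 
          │                 
          │                 
          │                 
          │                 
          │                 
          │                 
          │                 
          │                 
          │                 
          │                 
          │                 
          │                 
          │                 
          │                 
          │                 


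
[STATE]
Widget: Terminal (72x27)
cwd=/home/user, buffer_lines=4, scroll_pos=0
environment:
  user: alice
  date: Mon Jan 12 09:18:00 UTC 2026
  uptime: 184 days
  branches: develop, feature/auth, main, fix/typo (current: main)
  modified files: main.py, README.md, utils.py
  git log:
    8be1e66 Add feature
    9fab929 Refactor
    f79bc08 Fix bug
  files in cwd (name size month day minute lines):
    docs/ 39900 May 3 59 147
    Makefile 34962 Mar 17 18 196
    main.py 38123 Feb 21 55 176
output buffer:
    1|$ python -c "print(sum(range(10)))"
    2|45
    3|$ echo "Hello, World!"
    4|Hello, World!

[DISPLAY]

$ python -c "print(sum(range(10)))"                                     
45                                                                      
$ echo "Hello, World!"                                                  
Hello, World!                                                           
$ █                                                                     
                                                                        
                                                                        
                                                                        
                                                                        
                                                                        
                                                                        
                                                                        
                                                                        
                                                                        
                                                                        
                                                                        
                                                                        
                                                                        
                                                                        
                                                                        
                                                                        
                                                                        
                                                                        
                                                                        
                                                                        
                                                                        
                                                                        


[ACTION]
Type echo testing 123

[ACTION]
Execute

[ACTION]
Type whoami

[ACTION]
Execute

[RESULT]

$ python -c "print(sum(range(10)))"                                     
45                                                                      
$ echo "Hello, World!"                                                  
Hello, World!                                                           
$ echo testing 123                                                      
testing 123                                                             
$ whoami                                                                
alice                                                                   
$ █                                                                     
                                                                        
                                                                        
                                                                        
                                                                        
                                                                        
                                                                        
                                                                        
                                                                        
                                                                        
                                                                        
                                                                        
                                                                        
                                                                        
                                                                        
                                                                        
                                                                        
                                                                        
                                                                        


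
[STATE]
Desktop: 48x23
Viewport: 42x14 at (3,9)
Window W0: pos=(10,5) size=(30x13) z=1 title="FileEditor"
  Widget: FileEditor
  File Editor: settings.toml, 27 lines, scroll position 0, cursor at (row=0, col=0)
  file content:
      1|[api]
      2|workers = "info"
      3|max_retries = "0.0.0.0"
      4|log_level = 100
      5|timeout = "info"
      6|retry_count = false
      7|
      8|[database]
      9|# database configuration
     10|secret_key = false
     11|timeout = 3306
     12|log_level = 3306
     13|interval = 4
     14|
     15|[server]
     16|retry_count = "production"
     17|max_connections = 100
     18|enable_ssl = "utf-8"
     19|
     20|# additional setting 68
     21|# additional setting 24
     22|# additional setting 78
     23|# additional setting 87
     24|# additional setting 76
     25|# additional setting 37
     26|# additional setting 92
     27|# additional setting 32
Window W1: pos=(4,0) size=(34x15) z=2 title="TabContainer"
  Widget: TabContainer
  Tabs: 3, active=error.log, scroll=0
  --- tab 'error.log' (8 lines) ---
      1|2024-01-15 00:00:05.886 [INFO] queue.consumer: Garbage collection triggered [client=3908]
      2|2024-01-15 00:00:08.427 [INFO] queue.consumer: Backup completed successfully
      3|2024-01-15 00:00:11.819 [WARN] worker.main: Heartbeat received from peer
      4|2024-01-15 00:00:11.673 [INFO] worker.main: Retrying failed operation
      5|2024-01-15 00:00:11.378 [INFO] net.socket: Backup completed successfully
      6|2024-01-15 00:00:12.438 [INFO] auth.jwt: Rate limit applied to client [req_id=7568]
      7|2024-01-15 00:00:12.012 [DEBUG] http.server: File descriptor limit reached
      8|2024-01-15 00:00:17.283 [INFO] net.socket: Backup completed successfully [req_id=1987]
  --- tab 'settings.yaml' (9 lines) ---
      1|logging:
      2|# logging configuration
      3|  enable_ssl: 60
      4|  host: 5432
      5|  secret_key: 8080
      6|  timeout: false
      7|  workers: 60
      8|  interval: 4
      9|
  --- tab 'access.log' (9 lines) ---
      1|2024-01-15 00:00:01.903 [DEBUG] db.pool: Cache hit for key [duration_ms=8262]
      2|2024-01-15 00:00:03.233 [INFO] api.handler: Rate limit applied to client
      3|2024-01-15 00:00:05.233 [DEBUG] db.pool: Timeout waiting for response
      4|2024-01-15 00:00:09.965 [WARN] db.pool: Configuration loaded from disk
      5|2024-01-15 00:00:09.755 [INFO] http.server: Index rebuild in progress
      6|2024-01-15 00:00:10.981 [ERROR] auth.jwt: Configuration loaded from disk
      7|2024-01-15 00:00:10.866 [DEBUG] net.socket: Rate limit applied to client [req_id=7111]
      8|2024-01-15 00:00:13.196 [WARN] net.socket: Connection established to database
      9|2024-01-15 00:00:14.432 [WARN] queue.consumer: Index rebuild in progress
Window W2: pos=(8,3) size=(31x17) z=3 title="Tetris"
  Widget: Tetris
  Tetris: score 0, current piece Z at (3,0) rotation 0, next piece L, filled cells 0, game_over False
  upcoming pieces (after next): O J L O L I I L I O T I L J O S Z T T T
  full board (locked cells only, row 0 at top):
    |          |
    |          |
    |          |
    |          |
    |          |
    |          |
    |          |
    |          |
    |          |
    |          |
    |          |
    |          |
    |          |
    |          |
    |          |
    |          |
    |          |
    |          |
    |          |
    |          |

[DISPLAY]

 ┃202┃          │                  ┃┃     
 ┃202┃          │                  ┃┃     
 ┃202┃          │                  ┃┃     
 ┃202┃          │Score:            ┃┃     
 ┃   ┃          │0                 ┃┃     
 ┗━━━┃          │                  ┃┃     
     ┃          │                  ┃┃     
     ┃          │                  ┃┃     
     ┃          │                  ┃┛     
     ┃          │                  ┃      
     ┗━━━━━━━━━━━━━━━━━━━━━━━━━━━━━┛      
                                          
                                          
                                          


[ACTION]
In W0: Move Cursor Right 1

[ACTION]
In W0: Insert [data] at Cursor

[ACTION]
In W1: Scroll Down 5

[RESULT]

 ┃   ┃          │                  ┃┃     
 ┃   ┃          │                  ┃┃     
 ┃   ┃          │                  ┃┃     
 ┃   ┃          │Score:            ┃┃     
 ┃   ┃          │0                 ┃┃     
 ┗━━━┃          │                  ┃┃     
     ┃          │                  ┃┃     
     ┃          │                  ┃┃     
     ┃          │                  ┃┛     
     ┃          │                  ┃      
     ┗━━━━━━━━━━━━━━━━━━━━━━━━━━━━━┛      
                                          
                                          
                                          
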